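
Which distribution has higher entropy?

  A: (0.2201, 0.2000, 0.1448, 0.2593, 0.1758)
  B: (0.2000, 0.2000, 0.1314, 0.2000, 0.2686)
A

Both distributions are close to uniform, making this a harder comparison.

H(A) = 2.2945 bits
H(B) = 2.2873 bits

The distribution closer to uniform has higher entropy.
Answer: A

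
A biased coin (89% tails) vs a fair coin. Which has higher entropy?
Fair coin

The fair coin is uniform (p=0.5), maximizing binary entropy at 1 bit. The biased coin has H(0.89) ≈ 0.500 bits — its outcome is more predictable, so its entropy is lower.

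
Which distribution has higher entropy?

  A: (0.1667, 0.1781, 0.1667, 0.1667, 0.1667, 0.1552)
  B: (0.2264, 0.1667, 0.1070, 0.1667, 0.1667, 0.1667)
A

Both distributions are close to uniform, making this a harder comparison.

H(A) = 2.5838 bits
H(B) = 2.5534 bits

The distribution closer to uniform has higher entropy.
Answer: A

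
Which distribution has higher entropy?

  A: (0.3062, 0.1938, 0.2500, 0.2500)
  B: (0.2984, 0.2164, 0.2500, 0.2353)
B

Both distributions are close to uniform, making this a harder comparison.

H(A) = 1.9816 bits
H(B) = 1.9896 bits

The distribution closer to uniform has higher entropy.
Answer: B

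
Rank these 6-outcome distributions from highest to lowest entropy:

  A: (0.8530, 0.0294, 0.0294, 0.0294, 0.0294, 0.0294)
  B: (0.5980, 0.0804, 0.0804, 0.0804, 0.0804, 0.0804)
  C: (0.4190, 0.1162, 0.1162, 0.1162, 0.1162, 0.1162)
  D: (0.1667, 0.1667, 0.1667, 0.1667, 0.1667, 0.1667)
D > C > B > A

Key insight: Entropy is maximized by uniform distributions and minimized by concentrated distributions.

Entropies:
  H(A) = 0.9436 bits
  H(B) = 1.9055 bits
  H(C) = 2.3300 bits
  H(D) = 2.5850 bits

Ranking: D > C > B > A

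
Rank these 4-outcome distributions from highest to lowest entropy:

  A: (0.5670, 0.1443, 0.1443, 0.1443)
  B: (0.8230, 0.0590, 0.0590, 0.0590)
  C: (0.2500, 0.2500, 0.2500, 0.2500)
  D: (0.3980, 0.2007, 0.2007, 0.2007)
C > D > A > B

Key insight: Entropy is maximized by uniform distributions and minimized by concentrated distributions.

Entropies:
  H(A) = 1.6733 bits
  H(B) = 0.9540 bits
  H(C) = 2.0000 bits
  H(D) = 1.9239 bits

Ranking: C > D > A > B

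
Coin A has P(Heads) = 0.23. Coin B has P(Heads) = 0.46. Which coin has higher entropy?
B

For binary distributions, entropy is maximized at p=0.5 and decreases as p moves toward 0 or 1.

H(A) = H(0.23) = 0.7780 bits
H(B) = H(0.46) = 0.9954 bits

Distribution B (p=0.46) is closer to uniform (p=0.5), so it has higher entropy.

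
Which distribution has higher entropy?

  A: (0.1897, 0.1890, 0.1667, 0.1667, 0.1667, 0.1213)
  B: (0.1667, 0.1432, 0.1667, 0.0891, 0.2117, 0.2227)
A

Both distributions are close to uniform, making this a harder comparison.

H(A) = 2.5709 bits
H(B) = 2.5307 bits

The distribution closer to uniform has higher entropy.
Answer: A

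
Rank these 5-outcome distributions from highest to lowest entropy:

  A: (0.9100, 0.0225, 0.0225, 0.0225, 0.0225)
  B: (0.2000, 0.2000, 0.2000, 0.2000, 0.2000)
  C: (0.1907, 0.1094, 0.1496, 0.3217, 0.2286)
B > C > A

Key insight: Entropy is maximized by uniform distributions and minimized by concentrated distributions.

- Uniform distributions have maximum entropy log₂(5) = 2.3219 bits
- The more "peaked" or concentrated a distribution, the lower its entropy

Entropies:
  H(A) = 0.6165 bits
  H(B) = 2.3219 bits
  H(C) = 2.2283 bits

Ranking: B > C > A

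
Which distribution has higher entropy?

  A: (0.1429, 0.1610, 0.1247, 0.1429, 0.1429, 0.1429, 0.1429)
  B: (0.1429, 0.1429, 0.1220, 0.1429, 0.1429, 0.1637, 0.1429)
A

Both distributions are close to uniform, making this a harder comparison.

H(A) = 2.8040 bits
H(B) = 2.8030 bits

The distribution closer to uniform has higher entropy.
Answer: A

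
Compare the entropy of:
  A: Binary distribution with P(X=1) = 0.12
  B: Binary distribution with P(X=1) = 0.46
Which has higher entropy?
B

For binary distributions, entropy is maximized at p=0.5 and decreases as p moves toward 0 or 1.

H(A) = H(0.12) = 0.5294 bits
H(B) = H(0.46) = 0.9954 bits

Distribution B (p=0.46) is closer to uniform (p=0.5), so it has higher entropy.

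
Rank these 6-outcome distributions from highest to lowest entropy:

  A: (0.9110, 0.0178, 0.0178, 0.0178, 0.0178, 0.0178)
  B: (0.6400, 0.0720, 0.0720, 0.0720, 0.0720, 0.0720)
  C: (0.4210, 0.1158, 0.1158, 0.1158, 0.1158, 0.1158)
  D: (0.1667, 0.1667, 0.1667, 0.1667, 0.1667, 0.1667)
D > C > B > A

Key insight: Entropy is maximized by uniform distributions and minimized by concentrated distributions.

Entropies:
  H(A) = 0.6398 bits
  H(B) = 1.7786 bits
  H(C) = 2.3263 bits
  H(D) = 2.5850 bits

Ranking: D > C > B > A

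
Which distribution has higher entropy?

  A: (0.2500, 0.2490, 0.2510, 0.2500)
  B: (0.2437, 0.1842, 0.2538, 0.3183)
A

Both distributions are close to uniform, making this a harder comparison.

H(A) = 2.0000 bits
H(B) = 1.9737 bits

The distribution closer to uniform has higher entropy.
Answer: A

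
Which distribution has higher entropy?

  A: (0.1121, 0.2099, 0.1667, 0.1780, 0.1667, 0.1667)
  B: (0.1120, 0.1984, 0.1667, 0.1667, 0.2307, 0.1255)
A

Both distributions are close to uniform, making this a harder comparison.

H(A) = 2.5623 bits
H(B) = 2.5423 bits

The distribution closer to uniform has higher entropy.
Answer: A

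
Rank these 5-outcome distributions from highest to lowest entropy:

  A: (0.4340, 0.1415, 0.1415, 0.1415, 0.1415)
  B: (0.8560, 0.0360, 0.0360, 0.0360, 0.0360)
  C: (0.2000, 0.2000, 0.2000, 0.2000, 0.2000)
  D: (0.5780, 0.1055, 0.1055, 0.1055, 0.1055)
C > A > D > B

Key insight: Entropy is maximized by uniform distributions and minimized by concentrated distributions.

Entropies:
  H(A) = 2.1194 bits
  H(B) = 0.8826 bits
  H(C) = 2.3219 bits
  H(D) = 1.8264 bits

Ranking: C > A > D > B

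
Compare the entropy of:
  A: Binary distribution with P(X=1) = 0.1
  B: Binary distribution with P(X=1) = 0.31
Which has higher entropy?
B

For binary distributions, entropy is maximized at p=0.5 and decreases as p moves toward 0 or 1.

H(A) = H(0.1) = 0.4690 bits
H(B) = H(0.31) = 0.8932 bits

Distribution B (p=0.31) is closer to uniform (p=0.5), so it has higher entropy.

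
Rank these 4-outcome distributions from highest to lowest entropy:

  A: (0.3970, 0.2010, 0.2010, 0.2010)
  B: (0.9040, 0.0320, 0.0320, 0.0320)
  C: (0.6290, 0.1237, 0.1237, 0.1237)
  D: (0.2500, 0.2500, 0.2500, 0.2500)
D > A > C > B

Key insight: Entropy is maximized by uniform distributions and minimized by concentrated distributions.

Entropies:
  H(A) = 1.9249 bits
  H(B) = 0.6083 bits
  H(C) = 1.5395 bits
  H(D) = 2.0000 bits

Ranking: D > A > C > B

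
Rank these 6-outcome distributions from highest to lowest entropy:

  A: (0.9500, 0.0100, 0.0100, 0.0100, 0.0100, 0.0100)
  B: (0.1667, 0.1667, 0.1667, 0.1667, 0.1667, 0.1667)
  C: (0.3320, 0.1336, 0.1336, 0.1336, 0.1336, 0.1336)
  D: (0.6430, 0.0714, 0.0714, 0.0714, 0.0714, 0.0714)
B > C > D > A

Key insight: Entropy is maximized by uniform distributions and minimized by concentrated distributions.

Entropies:
  H(A) = 0.4025 bits
  H(B) = 2.5850 bits
  H(C) = 2.4680 bits
  H(D) = 1.7691 bits

Ranking: B > C > D > A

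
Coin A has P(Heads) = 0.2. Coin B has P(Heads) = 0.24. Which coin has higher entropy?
B

For binary distributions, entropy is maximized at p=0.5 and decreases as p moves toward 0 or 1.

H(A) = H(0.2) = 0.7219 bits
H(B) = H(0.24) = 0.7950 bits

Distribution B (p=0.24) is closer to uniform (p=0.5), so it has higher entropy.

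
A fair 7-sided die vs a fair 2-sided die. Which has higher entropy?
7-sided die

Both are uniform distributions; for uniform over n outcomes, H = log₂(n). H(7-sided) = log₂(7) = 2.807 bits and H(2-sided) = log₂(2) = 1.000 bits. More outcomes in a uniform distribution means higher entropy.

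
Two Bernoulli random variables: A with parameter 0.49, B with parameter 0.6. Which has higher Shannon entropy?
A

For binary distributions, entropy is maximized at p=0.5 and decreases as p moves toward 0 or 1.

H(A) = H(0.49) = 0.9997 bits
H(B) = H(0.6) = 0.9710 bits

Distribution A (p=0.49) is closer to uniform (p=0.5), so it has higher entropy.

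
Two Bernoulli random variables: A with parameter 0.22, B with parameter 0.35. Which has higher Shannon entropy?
B

For binary distributions, entropy is maximized at p=0.5 and decreases as p moves toward 0 or 1.

H(A) = H(0.22) = 0.7602 bits
H(B) = H(0.35) = 0.9341 bits

Distribution B (p=0.35) is closer to uniform (p=0.5), so it has higher entropy.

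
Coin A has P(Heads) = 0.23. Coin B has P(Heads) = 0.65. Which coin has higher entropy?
B

For binary distributions, entropy is maximized at p=0.5 and decreases as p moves toward 0 or 1.

H(A) = H(0.23) = 0.7780 bits
H(B) = H(0.65) = 0.9341 bits

Distribution B (p=0.65) is closer to uniform (p=0.5), so it has higher entropy.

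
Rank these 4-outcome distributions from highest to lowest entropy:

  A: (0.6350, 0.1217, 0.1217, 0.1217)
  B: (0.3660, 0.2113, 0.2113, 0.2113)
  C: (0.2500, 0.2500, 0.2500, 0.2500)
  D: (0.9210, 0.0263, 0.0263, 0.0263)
C > B > A > D

Key insight: Entropy is maximized by uniform distributions and minimized by concentrated distributions.

Entropies:
  H(A) = 1.5253 bits
  H(B) = 1.9524 bits
  H(C) = 2.0000 bits
  H(D) = 0.5239 bits

Ranking: C > B > A > D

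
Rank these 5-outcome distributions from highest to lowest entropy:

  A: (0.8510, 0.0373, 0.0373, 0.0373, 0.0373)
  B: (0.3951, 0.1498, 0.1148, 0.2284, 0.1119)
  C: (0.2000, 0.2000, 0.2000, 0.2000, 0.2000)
C > B > A

Key insight: Entropy is maximized by uniform distributions and minimized by concentrated distributions.

- Uniform distributions have maximum entropy log₂(5) = 2.3219 bits
- The more "peaked" or concentrated a distribution, the lower its entropy

Entropies:
  H(A) = 0.9053 bits
  H(B) = 2.1382 bits
  H(C) = 2.3219 bits

Ranking: C > B > A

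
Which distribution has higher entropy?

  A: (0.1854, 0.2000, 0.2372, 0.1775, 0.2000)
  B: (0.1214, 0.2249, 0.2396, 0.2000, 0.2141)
A

Both distributions are close to uniform, making this a harder comparison.

H(A) = 2.3145 bits
H(B) = 2.2878 bits

The distribution closer to uniform has higher entropy.
Answer: A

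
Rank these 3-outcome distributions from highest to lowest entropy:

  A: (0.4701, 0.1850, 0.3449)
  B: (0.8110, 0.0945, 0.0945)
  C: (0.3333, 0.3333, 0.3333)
C > A > B

Key insight: Entropy is maximized by uniform distributions and minimized by concentrated distributions.

- Uniform distributions have maximum entropy log₂(3) = 1.5850 bits
- The more "peaked" or concentrated a distribution, the lower its entropy

Entropies:
  H(A) = 1.4919 bits
  H(B) = 0.8884 bits
  H(C) = 1.5850 bits

Ranking: C > A > B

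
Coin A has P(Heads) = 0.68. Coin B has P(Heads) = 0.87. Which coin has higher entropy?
A

For binary distributions, entropy is maximized at p=0.5 and decreases as p moves toward 0 or 1.

H(A) = H(0.68) = 0.9044 bits
H(B) = H(0.87) = 0.5574 bits

Distribution A (p=0.68) is closer to uniform (p=0.5), so it has higher entropy.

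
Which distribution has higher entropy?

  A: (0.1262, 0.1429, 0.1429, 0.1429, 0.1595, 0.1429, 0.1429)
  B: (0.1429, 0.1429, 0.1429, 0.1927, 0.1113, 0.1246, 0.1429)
A

Both distributions are close to uniform, making this a harder comparison.

H(A) = 2.8046 bits
H(B) = 2.7889 bits

The distribution closer to uniform has higher entropy.
Answer: A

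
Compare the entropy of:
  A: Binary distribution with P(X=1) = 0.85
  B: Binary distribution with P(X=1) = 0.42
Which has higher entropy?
B

For binary distributions, entropy is maximized at p=0.5 and decreases as p moves toward 0 or 1.

H(A) = H(0.85) = 0.6098 bits
H(B) = H(0.42) = 0.9815 bits

Distribution B (p=0.42) is closer to uniform (p=0.5), so it has higher entropy.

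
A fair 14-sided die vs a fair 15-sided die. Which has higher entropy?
15-sided die

Both are uniform distributions; for uniform over n outcomes, H = log₂(n). H(14-sided) = log₂(14) = 3.807 bits and H(15-sided) = log₂(15) = 3.907 bits. More outcomes in a uniform distribution means higher entropy.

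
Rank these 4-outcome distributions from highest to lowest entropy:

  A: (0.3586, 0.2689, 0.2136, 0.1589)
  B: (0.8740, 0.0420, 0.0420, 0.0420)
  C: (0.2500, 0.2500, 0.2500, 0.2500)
C > A > B

Key insight: Entropy is maximized by uniform distributions and minimized by concentrated distributions.

- Uniform distributions have maximum entropy log₂(4) = 2.0000 bits
- The more "peaked" or concentrated a distribution, the lower its entropy

Entropies:
  H(A) = 1.9375 bits
  H(B) = 0.7461 bits
  H(C) = 2.0000 bits

Ranking: C > A > B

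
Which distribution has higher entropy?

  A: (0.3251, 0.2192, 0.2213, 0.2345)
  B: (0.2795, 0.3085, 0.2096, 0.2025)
A

Both distributions are close to uniform, making this a harder comparison.

H(A) = 1.9791 bits
H(B) = 1.9764 bits

The distribution closer to uniform has higher entropy.
Answer: A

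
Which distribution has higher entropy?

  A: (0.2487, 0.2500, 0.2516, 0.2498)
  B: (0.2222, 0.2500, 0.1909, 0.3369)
A

Both distributions are close to uniform, making this a harder comparison.

H(A) = 2.0000 bits
H(B) = 1.9671 bits

The distribution closer to uniform has higher entropy.
Answer: A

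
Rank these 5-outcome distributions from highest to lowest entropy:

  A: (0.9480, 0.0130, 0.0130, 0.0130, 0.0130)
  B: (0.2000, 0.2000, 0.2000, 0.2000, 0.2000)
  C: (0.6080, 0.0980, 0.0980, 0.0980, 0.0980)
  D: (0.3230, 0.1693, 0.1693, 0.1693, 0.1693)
B > D > C > A

Key insight: Entropy is maximized by uniform distributions and minimized by concentrated distributions.

Entropies:
  H(A) = 0.3988 bits
  H(B) = 2.3219 bits
  H(C) = 1.7501 bits
  H(D) = 2.2616 bits

Ranking: B > D > C > A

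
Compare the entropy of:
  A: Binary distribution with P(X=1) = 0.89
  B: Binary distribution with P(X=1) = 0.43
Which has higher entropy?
B

For binary distributions, entropy is maximized at p=0.5 and decreases as p moves toward 0 or 1.

H(A) = H(0.89) = 0.4999 bits
H(B) = H(0.43) = 0.9858 bits

Distribution B (p=0.43) is closer to uniform (p=0.5), so it has higher entropy.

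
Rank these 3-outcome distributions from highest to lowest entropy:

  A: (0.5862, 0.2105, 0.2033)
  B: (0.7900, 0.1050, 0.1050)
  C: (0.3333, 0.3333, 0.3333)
C > A > B

Key insight: Entropy is maximized by uniform distributions and minimized by concentrated distributions.

- Uniform distributions have maximum entropy log₂(3) = 1.5850 bits
- The more "peaked" or concentrated a distribution, the lower its entropy

Entropies:
  H(A) = 1.3921 bits
  H(B) = 0.9515 bits
  H(C) = 1.5850 bits

Ranking: C > A > B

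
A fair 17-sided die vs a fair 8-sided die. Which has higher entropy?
17-sided die

Both are uniform distributions; for uniform over n outcomes, H = log₂(n). H(17-sided) = log₂(17) = 4.087 bits and H(8-sided) = log₂(8) = 3.000 bits. More outcomes in a uniform distribution means higher entropy.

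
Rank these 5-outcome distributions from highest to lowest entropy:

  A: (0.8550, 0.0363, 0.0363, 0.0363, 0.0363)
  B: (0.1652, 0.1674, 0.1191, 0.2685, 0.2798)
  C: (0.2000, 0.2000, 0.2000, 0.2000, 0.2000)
C > B > A

Key insight: Entropy is maximized by uniform distributions and minimized by concentrated distributions.

- Uniform distributions have maximum entropy log₂(5) = 2.3219 bits
- The more "peaked" or concentrated a distribution, the lower its entropy

Entropies:
  H(A) = 0.8872 bits
  H(B) = 2.2499 bits
  H(C) = 2.3219 bits

Ranking: C > B > A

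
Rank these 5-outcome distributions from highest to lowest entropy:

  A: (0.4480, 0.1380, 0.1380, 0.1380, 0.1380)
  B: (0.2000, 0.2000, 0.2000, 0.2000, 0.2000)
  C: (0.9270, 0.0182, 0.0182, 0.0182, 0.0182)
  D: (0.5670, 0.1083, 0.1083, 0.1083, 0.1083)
B > A > D > C

Key insight: Entropy is maximized by uniform distributions and minimized by concentrated distributions.

Entropies:
  H(A) = 2.0962 bits
  H(B) = 2.3219 bits
  H(C) = 0.5230 bits
  H(D) = 1.8530 bits

Ranking: B > A > D > C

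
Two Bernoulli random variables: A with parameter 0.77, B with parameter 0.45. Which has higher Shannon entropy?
B

For binary distributions, entropy is maximized at p=0.5 and decreases as p moves toward 0 or 1.

H(A) = H(0.77) = 0.7780 bits
H(B) = H(0.45) = 0.9928 bits

Distribution B (p=0.45) is closer to uniform (p=0.5), so it has higher entropy.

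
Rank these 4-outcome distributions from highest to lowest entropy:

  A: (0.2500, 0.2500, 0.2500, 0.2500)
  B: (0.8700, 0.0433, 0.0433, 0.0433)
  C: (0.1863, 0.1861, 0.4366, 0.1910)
A > C > B

Key insight: Entropy is maximized by uniform distributions and minimized by concentrated distributions.

- Uniform distributions have maximum entropy log₂(4) = 2.0000 bits
- The more "peaked" or concentrated a distribution, the lower its entropy

Entropies:
  H(A) = 2.0000 bits
  H(B) = 0.7635 bits
  H(C) = 1.8813 bits

Ranking: A > C > B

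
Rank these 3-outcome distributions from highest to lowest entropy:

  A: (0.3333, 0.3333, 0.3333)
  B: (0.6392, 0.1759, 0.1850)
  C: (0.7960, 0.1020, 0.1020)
A > B > C

Key insight: Entropy is maximized by uniform distributions and minimized by concentrated distributions.

- Uniform distributions have maximum entropy log₂(3) = 1.5850 bits
- The more "peaked" or concentrated a distribution, the lower its entropy

Entropies:
  H(A) = 1.5850 bits
  H(B) = 1.3040 bits
  H(C) = 0.9339 bits

Ranking: A > B > C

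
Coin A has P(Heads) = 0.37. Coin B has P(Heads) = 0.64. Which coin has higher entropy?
A

For binary distributions, entropy is maximized at p=0.5 and decreases as p moves toward 0 or 1.

H(A) = H(0.37) = 0.9507 bits
H(B) = H(0.64) = 0.9427 bits

Distribution A (p=0.37) is closer to uniform (p=0.5), so it has higher entropy.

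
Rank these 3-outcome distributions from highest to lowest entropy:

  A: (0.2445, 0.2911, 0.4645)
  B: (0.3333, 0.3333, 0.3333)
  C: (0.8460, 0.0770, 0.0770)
B > A > C

Key insight: Entropy is maximized by uniform distributions and minimized by concentrated distributions.

- Uniform distributions have maximum entropy log₂(3) = 1.5850 bits
- The more "peaked" or concentrated a distribution, the lower its entropy

Entropies:
  H(A) = 1.5290 bits
  H(B) = 1.5850 bits
  H(C) = 0.7738 bits

Ranking: B > A > C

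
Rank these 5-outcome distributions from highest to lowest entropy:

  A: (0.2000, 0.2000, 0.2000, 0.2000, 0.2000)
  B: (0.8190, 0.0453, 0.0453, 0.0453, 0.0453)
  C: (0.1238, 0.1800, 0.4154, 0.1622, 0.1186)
A > C > B

Key insight: Entropy is maximized by uniform distributions and minimized by concentrated distributions.

- Uniform distributions have maximum entropy log₂(5) = 2.3219 bits
- The more "peaked" or concentrated a distribution, the lower its entropy

Entropies:
  H(A) = 2.3219 bits
  H(B) = 1.0443 bits
  H(C) = 2.1353 bits

Ranking: A > C > B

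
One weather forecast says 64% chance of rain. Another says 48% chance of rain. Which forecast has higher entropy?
48% forecast

Treat each forecast as a Bernoulli distribution. Binary entropy is maximized at p=0.5 and falls off symmetrically toward 0 or 1. The 48% forecast is closer to 50%, so it is more uncertain. H(64%) ≈ 0.943 bits, H(48%) ≈ 0.999 bits.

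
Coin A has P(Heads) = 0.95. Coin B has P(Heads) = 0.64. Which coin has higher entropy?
B

For binary distributions, entropy is maximized at p=0.5 and decreases as p moves toward 0 or 1.

H(A) = H(0.95) = 0.2864 bits
H(B) = H(0.64) = 0.9427 bits

Distribution B (p=0.64) is closer to uniform (p=0.5), so it has higher entropy.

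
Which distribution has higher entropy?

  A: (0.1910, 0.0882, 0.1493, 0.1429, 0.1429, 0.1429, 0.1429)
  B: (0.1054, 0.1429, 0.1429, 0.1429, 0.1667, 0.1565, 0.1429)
B

Both distributions are close to uniform, making this a harder comparison.

H(A) = 2.7791 bits
H(B) = 2.7959 bits

The distribution closer to uniform has higher entropy.
Answer: B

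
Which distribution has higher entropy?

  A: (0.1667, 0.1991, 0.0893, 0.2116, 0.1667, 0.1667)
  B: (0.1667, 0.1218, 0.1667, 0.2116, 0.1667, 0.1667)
B

Both distributions are close to uniform, making this a harder comparison.

H(A) = 2.5414 bits
H(B) = 2.5673 bits

The distribution closer to uniform has higher entropy.
Answer: B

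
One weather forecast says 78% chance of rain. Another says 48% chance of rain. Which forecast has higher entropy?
48% forecast

Treat each forecast as a Bernoulli distribution. Binary entropy is maximized at p=0.5 and falls off symmetrically toward 0 or 1. The 48% forecast is closer to 50%, so it is more uncertain. H(78%) ≈ 0.760 bits, H(48%) ≈ 0.999 bits.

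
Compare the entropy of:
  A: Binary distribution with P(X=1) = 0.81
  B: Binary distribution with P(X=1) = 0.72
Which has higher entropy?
B

For binary distributions, entropy is maximized at p=0.5 and decreases as p moves toward 0 or 1.

H(A) = H(0.81) = 0.7015 bits
H(B) = H(0.72) = 0.8555 bits

Distribution B (p=0.72) is closer to uniform (p=0.5), so it has higher entropy.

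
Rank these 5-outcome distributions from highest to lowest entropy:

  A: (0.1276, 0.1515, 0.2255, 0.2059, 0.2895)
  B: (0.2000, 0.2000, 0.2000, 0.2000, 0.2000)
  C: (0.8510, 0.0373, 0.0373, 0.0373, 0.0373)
B > A > C

Key insight: Entropy is maximized by uniform distributions and minimized by concentrated distributions.

- Uniform distributions have maximum entropy log₂(5) = 2.3219 bits
- The more "peaked" or concentrated a distribution, the lower its entropy

Entropies:
  H(A) = 2.2632 bits
  H(B) = 2.3219 bits
  H(C) = 0.9053 bits

Ranking: B > A > C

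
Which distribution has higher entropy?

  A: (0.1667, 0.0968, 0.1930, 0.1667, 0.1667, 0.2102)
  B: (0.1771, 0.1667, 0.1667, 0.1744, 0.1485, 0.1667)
B

Both distributions are close to uniform, making this a harder comparison.

H(A) = 2.5496 bits
H(B) = 2.5828 bits

The distribution closer to uniform has higher entropy.
Answer: B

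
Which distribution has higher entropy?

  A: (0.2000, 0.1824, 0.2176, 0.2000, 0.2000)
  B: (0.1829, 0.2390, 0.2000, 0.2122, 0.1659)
A

Both distributions are close to uniform, making this a harder comparison.

H(A) = 2.3197 bits
H(B) = 2.3107 bits

The distribution closer to uniform has higher entropy.
Answer: A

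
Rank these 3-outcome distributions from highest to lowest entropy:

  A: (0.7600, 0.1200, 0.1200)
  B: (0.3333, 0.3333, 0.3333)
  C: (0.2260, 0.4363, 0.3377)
B > C > A

Key insight: Entropy is maximized by uniform distributions and minimized by concentrated distributions.

- Uniform distributions have maximum entropy log₂(3) = 1.5850 bits
- The more "peaked" or concentrated a distribution, the lower its entropy

Entropies:
  H(A) = 1.0350 bits
  H(B) = 1.5850 bits
  H(C) = 1.5359 bits

Ranking: B > C > A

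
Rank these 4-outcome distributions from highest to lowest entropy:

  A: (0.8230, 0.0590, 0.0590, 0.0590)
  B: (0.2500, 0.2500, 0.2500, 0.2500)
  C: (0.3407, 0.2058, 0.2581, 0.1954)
B > C > A

Key insight: Entropy is maximized by uniform distributions and minimized by concentrated distributions.

- Uniform distributions have maximum entropy log₂(4) = 2.0000 bits
- The more "peaked" or concentrated a distribution, the lower its entropy

Entropies:
  H(A) = 0.9540 bits
  H(B) = 2.0000 bits
  H(C) = 1.9632 bits

Ranking: B > C > A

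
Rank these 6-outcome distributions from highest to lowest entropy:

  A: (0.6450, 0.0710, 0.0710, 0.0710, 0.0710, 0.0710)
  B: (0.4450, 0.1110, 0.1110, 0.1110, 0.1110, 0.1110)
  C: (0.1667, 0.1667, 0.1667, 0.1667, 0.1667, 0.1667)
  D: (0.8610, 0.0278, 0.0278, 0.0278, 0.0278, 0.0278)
C > B > A > D

Key insight: Entropy is maximized by uniform distributions and minimized by concentrated distributions.

Entropies:
  H(A) = 1.7627 bits
  H(B) = 2.2799 bits
  H(C) = 2.5850 bits
  H(D) = 0.9044 bits

Ranking: C > B > A > D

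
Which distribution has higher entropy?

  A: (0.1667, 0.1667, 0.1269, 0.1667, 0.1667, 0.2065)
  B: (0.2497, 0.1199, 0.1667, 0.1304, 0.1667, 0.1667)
A

Both distributions are close to uniform, making this a harder comparison.

H(A) = 2.5711 bits
H(B) = 2.5425 bits

The distribution closer to uniform has higher entropy.
Answer: A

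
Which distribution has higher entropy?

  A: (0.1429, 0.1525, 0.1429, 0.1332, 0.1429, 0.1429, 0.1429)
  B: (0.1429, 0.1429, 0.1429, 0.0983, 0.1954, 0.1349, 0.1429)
A

Both distributions are close to uniform, making this a harder comparison.

H(A) = 2.8064 bits
H(B) = 2.7832 bits

The distribution closer to uniform has higher entropy.
Answer: A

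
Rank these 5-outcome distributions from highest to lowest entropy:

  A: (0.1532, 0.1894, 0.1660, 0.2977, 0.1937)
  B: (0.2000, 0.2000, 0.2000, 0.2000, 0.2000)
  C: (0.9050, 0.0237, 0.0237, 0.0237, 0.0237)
B > A > C

Key insight: Entropy is maximized by uniform distributions and minimized by concentrated distributions.

- Uniform distributions have maximum entropy log₂(5) = 2.3219 bits
- The more "peaked" or concentrated a distribution, the lower its entropy

Entropies:
  H(A) = 2.2785 bits
  H(B) = 2.3219 bits
  H(C) = 0.6429 bits

Ranking: B > A > C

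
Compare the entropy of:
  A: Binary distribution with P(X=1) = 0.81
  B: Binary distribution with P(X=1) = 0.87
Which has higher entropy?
A

For binary distributions, entropy is maximized at p=0.5 and decreases as p moves toward 0 or 1.

H(A) = H(0.81) = 0.7015 bits
H(B) = H(0.87) = 0.5574 bits

Distribution A (p=0.81) is closer to uniform (p=0.5), so it has higher entropy.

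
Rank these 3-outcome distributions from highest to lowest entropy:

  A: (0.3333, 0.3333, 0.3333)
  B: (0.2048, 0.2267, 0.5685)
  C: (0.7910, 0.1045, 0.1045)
A > B > C

Key insight: Entropy is maximized by uniform distributions and minimized by concentrated distributions.

- Uniform distributions have maximum entropy log₂(3) = 1.5850 bits
- The more "peaked" or concentrated a distribution, the lower its entropy

Entropies:
  H(A) = 1.5850 bits
  H(B) = 1.4171 bits
  H(C) = 0.9486 bits

Ranking: A > B > C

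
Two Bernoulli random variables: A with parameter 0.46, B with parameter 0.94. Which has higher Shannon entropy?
A

For binary distributions, entropy is maximized at p=0.5 and decreases as p moves toward 0 or 1.

H(A) = H(0.46) = 0.9954 bits
H(B) = H(0.94) = 0.3274 bits

Distribution A (p=0.46) is closer to uniform (p=0.5), so it has higher entropy.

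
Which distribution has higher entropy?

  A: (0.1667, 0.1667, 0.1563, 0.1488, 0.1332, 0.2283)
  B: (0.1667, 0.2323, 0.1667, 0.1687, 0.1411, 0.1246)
A

Both distributions are close to uniform, making this a harder comparison.

H(A) = 2.5631 bits
H(B) = 2.5570 bits

The distribution closer to uniform has higher entropy.
Answer: A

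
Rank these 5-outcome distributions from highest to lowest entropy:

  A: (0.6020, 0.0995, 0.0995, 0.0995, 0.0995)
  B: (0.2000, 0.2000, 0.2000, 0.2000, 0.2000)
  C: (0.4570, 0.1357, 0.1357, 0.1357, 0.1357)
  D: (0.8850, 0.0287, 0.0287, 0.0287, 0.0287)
B > C > A > D

Key insight: Entropy is maximized by uniform distributions and minimized by concentrated distributions.

Entropies:
  H(A) = 1.7658 bits
  H(B) = 2.3219 bits
  H(C) = 2.0807 bits
  H(D) = 0.7448 bits

Ranking: B > C > A > D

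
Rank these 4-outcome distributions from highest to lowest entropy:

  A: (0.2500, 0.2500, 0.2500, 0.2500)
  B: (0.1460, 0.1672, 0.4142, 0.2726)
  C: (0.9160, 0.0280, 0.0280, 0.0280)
A > B > C

Key insight: Entropy is maximized by uniform distributions and minimized by concentrated distributions.

- Uniform distributions have maximum entropy log₂(4) = 2.0000 bits
- The more "peaked" or concentrated a distribution, the lower its entropy

Entropies:
  H(A) = 2.0000 bits
  H(B) = 1.8745 bits
  H(C) = 0.5493 bits

Ranking: A > B > C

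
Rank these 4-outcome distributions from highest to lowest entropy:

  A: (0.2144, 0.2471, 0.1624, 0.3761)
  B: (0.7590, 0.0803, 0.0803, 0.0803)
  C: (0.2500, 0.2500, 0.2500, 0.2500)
C > A > B

Key insight: Entropy is maximized by uniform distributions and minimized by concentrated distributions.

- Uniform distributions have maximum entropy log₂(4) = 2.0000 bits
- The more "peaked" or concentrated a distribution, the lower its entropy

Entropies:
  H(A) = 1.9312 bits
  H(B) = 1.1787 bits
  H(C) = 2.0000 bits

Ranking: C > A > B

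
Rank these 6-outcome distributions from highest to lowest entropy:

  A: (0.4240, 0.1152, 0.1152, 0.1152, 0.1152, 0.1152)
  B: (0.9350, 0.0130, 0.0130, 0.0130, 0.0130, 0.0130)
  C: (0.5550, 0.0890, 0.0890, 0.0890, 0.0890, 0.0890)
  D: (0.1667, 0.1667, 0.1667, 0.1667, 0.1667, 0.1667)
D > A > C > B

Key insight: Entropy is maximized by uniform distributions and minimized by concentrated distributions.

Entropies:
  H(A) = 2.3207 bits
  H(B) = 0.4979 bits
  H(C) = 2.0245 bits
  H(D) = 2.5850 bits

Ranking: D > A > C > B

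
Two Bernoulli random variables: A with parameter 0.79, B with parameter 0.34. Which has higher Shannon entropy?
B

For binary distributions, entropy is maximized at p=0.5 and decreases as p moves toward 0 or 1.

H(A) = H(0.79) = 0.7415 bits
H(B) = H(0.34) = 0.9248 bits

Distribution B (p=0.34) is closer to uniform (p=0.5), so it has higher entropy.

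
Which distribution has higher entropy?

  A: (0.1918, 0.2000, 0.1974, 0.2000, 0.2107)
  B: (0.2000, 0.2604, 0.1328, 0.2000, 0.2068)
A

Both distributions are close to uniform, making this a harder comparison.

H(A) = 2.3213 bits
H(B) = 2.2913 bits

The distribution closer to uniform has higher entropy.
Answer: A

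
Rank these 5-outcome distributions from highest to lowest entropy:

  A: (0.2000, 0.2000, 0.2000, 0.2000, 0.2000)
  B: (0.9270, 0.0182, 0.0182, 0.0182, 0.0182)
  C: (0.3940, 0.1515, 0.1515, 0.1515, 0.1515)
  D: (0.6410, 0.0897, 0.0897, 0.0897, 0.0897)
A > C > D > B

Key insight: Entropy is maximized by uniform distributions and minimized by concentrated distributions.

Entropies:
  H(A) = 2.3219 bits
  H(B) = 0.5230 bits
  H(C) = 2.1793 bits
  H(D) = 1.6598 bits

Ranking: A > C > D > B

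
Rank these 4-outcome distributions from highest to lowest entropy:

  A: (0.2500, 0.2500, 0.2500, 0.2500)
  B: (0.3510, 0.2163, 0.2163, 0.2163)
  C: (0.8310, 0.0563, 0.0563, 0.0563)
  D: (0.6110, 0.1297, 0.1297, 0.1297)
A > B > D > C

Key insight: Entropy is maximized by uniform distributions and minimized by concentrated distributions.

Entropies:
  H(A) = 2.0000 bits
  H(B) = 1.9636 bits
  H(C) = 0.9233 bits
  H(D) = 1.5807 bits

Ranking: A > B > D > C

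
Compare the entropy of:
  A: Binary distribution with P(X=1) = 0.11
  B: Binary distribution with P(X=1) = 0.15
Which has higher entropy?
B

For binary distributions, entropy is maximized at p=0.5 and decreases as p moves toward 0 or 1.

H(A) = H(0.11) = 0.4999 bits
H(B) = H(0.15) = 0.6098 bits

Distribution B (p=0.15) is closer to uniform (p=0.5), so it has higher entropy.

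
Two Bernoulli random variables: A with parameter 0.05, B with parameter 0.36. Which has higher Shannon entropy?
B

For binary distributions, entropy is maximized at p=0.5 and decreases as p moves toward 0 or 1.

H(A) = H(0.05) = 0.2864 bits
H(B) = H(0.36) = 0.9427 bits

Distribution B (p=0.36) is closer to uniform (p=0.5), so it has higher entropy.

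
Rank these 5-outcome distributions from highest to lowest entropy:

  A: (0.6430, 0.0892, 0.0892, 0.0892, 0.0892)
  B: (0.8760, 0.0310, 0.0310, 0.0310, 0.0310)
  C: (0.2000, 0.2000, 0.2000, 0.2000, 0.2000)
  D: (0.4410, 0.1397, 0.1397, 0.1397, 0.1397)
C > D > A > B

Key insight: Entropy is maximized by uniform distributions and minimized by concentrated distributions.

Entropies:
  H(A) = 1.6542 bits
  H(B) = 0.7888 bits
  H(C) = 2.3219 bits
  H(D) = 2.1079 bits

Ranking: C > D > A > B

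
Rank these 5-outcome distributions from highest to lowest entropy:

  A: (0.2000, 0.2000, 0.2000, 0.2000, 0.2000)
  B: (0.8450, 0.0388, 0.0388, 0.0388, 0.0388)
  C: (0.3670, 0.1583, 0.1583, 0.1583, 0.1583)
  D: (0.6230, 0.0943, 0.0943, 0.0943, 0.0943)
A > C > D > B

Key insight: Entropy is maximized by uniform distributions and minimized by concentrated distributions.

Entropies:
  H(A) = 2.3219 bits
  H(B) = 0.9322 bits
  H(C) = 2.2143 bits
  H(D) = 1.7099 bits

Ranking: A > C > D > B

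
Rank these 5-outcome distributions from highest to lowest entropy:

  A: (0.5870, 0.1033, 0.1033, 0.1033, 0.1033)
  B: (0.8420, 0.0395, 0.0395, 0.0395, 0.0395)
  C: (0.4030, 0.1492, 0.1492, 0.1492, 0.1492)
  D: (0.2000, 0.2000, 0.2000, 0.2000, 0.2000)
D > C > A > B

Key insight: Entropy is maximized by uniform distributions and minimized by concentrated distributions.

Entropies:
  H(A) = 1.8040 bits
  H(B) = 0.9455 bits
  H(C) = 2.1667 bits
  H(D) = 2.3219 bits

Ranking: D > C > A > B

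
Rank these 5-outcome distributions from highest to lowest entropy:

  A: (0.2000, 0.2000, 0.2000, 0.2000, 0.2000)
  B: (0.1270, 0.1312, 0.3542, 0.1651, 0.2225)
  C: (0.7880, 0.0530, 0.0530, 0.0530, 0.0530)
A > B > C

Key insight: Entropy is maximized by uniform distributions and minimized by concentrated distributions.

- Uniform distributions have maximum entropy log₂(5) = 2.3219 bits
- The more "peaked" or concentrated a distribution, the lower its entropy

Entropies:
  H(A) = 2.3219 bits
  H(B) = 2.2044 bits
  H(C) = 1.1693 bits

Ranking: A > B > C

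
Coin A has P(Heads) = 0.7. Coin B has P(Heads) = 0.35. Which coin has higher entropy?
B

For binary distributions, entropy is maximized at p=0.5 and decreases as p moves toward 0 or 1.

H(A) = H(0.7) = 0.8813 bits
H(B) = H(0.35) = 0.9341 bits

Distribution B (p=0.35) is closer to uniform (p=0.5), so it has higher entropy.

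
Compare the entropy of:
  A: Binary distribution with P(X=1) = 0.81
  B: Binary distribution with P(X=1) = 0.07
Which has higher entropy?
A

For binary distributions, entropy is maximized at p=0.5 and decreases as p moves toward 0 or 1.

H(A) = H(0.81) = 0.7015 bits
H(B) = H(0.07) = 0.3659 bits

Distribution A (p=0.81) is closer to uniform (p=0.5), so it has higher entropy.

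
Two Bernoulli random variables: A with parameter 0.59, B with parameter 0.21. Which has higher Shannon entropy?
A

For binary distributions, entropy is maximized at p=0.5 and decreases as p moves toward 0 or 1.

H(A) = H(0.59) = 0.9765 bits
H(B) = H(0.21) = 0.7415 bits

Distribution A (p=0.59) is closer to uniform (p=0.5), so it has higher entropy.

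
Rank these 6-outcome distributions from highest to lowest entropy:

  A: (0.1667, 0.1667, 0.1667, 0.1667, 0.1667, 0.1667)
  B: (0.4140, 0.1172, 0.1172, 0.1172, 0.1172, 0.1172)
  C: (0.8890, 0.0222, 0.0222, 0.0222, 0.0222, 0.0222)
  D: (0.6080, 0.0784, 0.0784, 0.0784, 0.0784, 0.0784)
A > B > D > C

Key insight: Entropy is maximized by uniform distributions and minimized by concentrated distributions.

Entropies:
  H(A) = 2.5850 bits
  H(B) = 2.3392 bits
  H(C) = 0.7607 bits
  H(D) = 1.8763 bits

Ranking: A > B > D > C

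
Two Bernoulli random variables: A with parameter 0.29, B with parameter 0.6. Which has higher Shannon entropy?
B

For binary distributions, entropy is maximized at p=0.5 and decreases as p moves toward 0 or 1.

H(A) = H(0.29) = 0.8687 bits
H(B) = H(0.6) = 0.9710 bits

Distribution B (p=0.6) is closer to uniform (p=0.5), so it has higher entropy.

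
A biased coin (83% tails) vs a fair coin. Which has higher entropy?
Fair coin

The fair coin is uniform (p=0.5), maximizing binary entropy at 1 bit. The biased coin has H(0.83) ≈ 0.658 bits — its outcome is more predictable, so its entropy is lower.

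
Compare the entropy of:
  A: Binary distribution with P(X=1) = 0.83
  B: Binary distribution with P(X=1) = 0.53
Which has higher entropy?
B

For binary distributions, entropy is maximized at p=0.5 and decreases as p moves toward 0 or 1.

H(A) = H(0.83) = 0.6577 bits
H(B) = H(0.53) = 0.9974 bits

Distribution B (p=0.53) is closer to uniform (p=0.5), so it has higher entropy.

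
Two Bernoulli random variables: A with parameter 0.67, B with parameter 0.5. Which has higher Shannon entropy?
B

For binary distributions, entropy is maximized at p=0.5 and decreases as p moves toward 0 or 1.

H(A) = H(0.67) = 0.9149 bits
H(B) = H(0.5) = 1.0000 bits

Distribution B (p=0.5) is closer to uniform (p=0.5), so it has higher entropy.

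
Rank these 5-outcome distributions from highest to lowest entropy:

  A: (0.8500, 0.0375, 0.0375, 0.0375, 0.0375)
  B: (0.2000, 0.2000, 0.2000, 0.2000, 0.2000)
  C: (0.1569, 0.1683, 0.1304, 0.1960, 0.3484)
B > C > A

Key insight: Entropy is maximized by uniform distributions and minimized by concentrated distributions.

- Uniform distributions have maximum entropy log₂(5) = 2.3219 bits
- The more "peaked" or concentrated a distribution, the lower its entropy

Entropies:
  H(A) = 0.9098 bits
  H(B) = 2.3219 bits
  H(C) = 2.2260 bits

Ranking: B > C > A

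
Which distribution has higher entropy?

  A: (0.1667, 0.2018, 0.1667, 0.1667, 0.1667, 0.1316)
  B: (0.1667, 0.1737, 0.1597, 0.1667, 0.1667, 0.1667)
B

Both distributions are close to uniform, making this a harder comparison.

H(A) = 2.5742 bits
H(B) = 2.5845 bits

The distribution closer to uniform has higher entropy.
Answer: B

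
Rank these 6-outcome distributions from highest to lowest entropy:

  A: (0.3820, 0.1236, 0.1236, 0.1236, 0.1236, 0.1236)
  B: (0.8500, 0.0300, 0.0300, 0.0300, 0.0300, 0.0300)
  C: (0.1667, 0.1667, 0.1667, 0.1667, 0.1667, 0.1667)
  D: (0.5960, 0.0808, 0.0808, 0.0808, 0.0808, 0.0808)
C > A > D > B

Key insight: Entropy is maximized by uniform distributions and minimized by concentrated distributions.

Entropies:
  H(A) = 2.3944 bits
  H(B) = 0.9581 bits
  H(C) = 2.5850 bits
  H(D) = 1.9113 bits

Ranking: C > A > D > B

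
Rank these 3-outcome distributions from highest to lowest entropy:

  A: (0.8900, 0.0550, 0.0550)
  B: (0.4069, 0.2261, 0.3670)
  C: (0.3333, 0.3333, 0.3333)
C > B > A

Key insight: Entropy is maximized by uniform distributions and minimized by concentrated distributions.

- Uniform distributions have maximum entropy log₂(3) = 1.5850 bits
- The more "peaked" or concentrated a distribution, the lower its entropy

Entropies:
  H(A) = 0.6099 bits
  H(B) = 1.5435 bits
  H(C) = 1.5850 bits

Ranking: C > B > A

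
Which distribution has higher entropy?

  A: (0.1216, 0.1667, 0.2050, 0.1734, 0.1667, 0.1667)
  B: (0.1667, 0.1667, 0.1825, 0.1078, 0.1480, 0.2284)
A

Both distributions are close to uniform, making this a harder comparison.

H(A) = 2.5691 bits
H(B) = 2.5504 bits

The distribution closer to uniform has higher entropy.
Answer: A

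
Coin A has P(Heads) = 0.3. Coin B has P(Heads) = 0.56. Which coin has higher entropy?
B

For binary distributions, entropy is maximized at p=0.5 and decreases as p moves toward 0 or 1.

H(A) = H(0.3) = 0.8813 bits
H(B) = H(0.56) = 0.9896 bits

Distribution B (p=0.56) is closer to uniform (p=0.5), so it has higher entropy.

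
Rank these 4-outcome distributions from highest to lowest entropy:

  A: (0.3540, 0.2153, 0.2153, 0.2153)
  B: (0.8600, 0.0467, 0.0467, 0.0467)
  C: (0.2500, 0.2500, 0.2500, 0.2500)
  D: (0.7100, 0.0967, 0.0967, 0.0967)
C > A > D > B

Key insight: Entropy is maximized by uniform distributions and minimized by concentrated distributions.

Entropies:
  H(A) = 1.9615 bits
  H(B) = 0.8061 bits
  H(C) = 2.0000 bits
  H(D) = 1.3284 bits

Ranking: C > A > D > B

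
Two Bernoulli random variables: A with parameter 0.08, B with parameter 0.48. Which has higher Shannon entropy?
B

For binary distributions, entropy is maximized at p=0.5 and decreases as p moves toward 0 or 1.

H(A) = H(0.08) = 0.4022 bits
H(B) = H(0.48) = 0.9988 bits

Distribution B (p=0.48) is closer to uniform (p=0.5), so it has higher entropy.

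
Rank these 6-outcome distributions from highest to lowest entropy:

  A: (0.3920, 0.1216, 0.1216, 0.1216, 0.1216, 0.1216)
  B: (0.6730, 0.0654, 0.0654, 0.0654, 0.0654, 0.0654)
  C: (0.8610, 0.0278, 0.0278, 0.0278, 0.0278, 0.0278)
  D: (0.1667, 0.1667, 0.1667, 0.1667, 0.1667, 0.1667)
D > A > B > C

Key insight: Entropy is maximized by uniform distributions and minimized by concentrated distributions.

Entropies:
  H(A) = 2.3778 bits
  H(B) = 1.6711 bits
  H(C) = 0.9044 bits
  H(D) = 2.5850 bits

Ranking: D > A > B > C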